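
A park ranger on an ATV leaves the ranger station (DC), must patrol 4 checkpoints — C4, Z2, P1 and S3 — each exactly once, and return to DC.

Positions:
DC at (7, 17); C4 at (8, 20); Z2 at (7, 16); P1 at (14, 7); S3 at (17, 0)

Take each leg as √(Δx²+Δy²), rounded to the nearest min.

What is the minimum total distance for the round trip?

With 4 stops there are 4!/2 = 12 distinct round trips (a route and its reverse cost the same).
DC → C4 → Z2 → P1 → S3 → DC: 3+4+11+8+20 = 46
DC → C4 → Z2 → S3 → P1 → DC: 3+4+19+8+12 = 46
DC → C4 → P1 → Z2 → S3 → DC: 3+14+11+19+20 = 67
DC → C4 → P1 → S3 → Z2 → DC: 3+14+8+19+1 = 45
DC → C4 → S3 → Z2 → P1 → DC: 3+22+19+11+12 = 67
DC → C4 → S3 → P1 → Z2 → DC: 3+22+8+11+1 = 45
DC → Z2 → C4 → P1 → S3 → DC: 1+4+14+8+20 = 47
DC → Z2 → C4 → S3 → P1 → DC: 1+4+22+8+12 = 47
DC → Z2 → P1 → C4 → S3 → DC: 1+11+14+22+20 = 68
DC → Z2 → S3 → C4 → P1 → DC: 1+19+22+14+12 = 68
DC → P1 → C4 → Z2 → S3 → DC: 12+14+4+19+20 = 69
DC → P1 → Z2 → C4 → S3 → DC: 12+11+4+22+20 = 69
The minimum is 45.
One optimal route: DC → C4 → P1 → S3 → Z2 → DC (or its reverse).

Minimum total distance: 45 min.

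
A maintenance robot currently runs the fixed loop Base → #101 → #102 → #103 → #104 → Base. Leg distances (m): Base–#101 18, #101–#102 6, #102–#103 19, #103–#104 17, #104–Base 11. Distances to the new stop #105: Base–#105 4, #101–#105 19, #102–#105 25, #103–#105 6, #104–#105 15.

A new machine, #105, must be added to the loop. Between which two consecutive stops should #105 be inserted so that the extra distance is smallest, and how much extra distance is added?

Insertion cost between consecutive stops i–j is d(i,#105) + d(#105,j) − d(i,j):
  between Base and #101: 4 + 19 − 18 = 5
  between #101 and #102: 19 + 25 − 6 = 38
  between #102 and #103: 25 + 6 − 19 = 12
  between #103 and #104: 6 + 15 − 17 = 4
  between #104 and Base: 15 + 4 − 11 = 8
Cheapest insertion is between #103 and #104, adding 4.
New total = 71 + 4 = 75.

+4 m — insert #105 between #103 and #104.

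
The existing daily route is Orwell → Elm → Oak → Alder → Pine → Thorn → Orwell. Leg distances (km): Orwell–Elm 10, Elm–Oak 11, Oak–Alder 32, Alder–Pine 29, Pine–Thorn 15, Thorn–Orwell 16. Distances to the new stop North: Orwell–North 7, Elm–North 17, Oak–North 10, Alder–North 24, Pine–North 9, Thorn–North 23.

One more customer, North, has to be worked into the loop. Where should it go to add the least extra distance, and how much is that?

Adding 2 km by placing North on the Oak–Alder leg.

Insertion cost between consecutive stops i–j is d(i,North) + d(North,j) − d(i,j):
  between Orwell and Elm: 7 + 17 − 10 = 14
  between Elm and Oak: 17 + 10 − 11 = 16
  between Oak and Alder: 10 + 24 − 32 = 2
  between Alder and Pine: 24 + 9 − 29 = 4
  between Pine and Thorn: 9 + 23 − 15 = 17
  between Thorn and Orwell: 23 + 7 − 16 = 14
Cheapest insertion is between Oak and Alder, adding 2.
New total = 113 + 2 = 115.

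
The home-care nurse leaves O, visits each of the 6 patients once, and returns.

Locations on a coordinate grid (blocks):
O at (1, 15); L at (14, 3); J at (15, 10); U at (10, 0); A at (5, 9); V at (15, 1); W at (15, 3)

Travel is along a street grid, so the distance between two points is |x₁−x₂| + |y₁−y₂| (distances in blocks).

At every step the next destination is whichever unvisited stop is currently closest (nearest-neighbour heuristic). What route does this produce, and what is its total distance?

At O the remaining stops are A 10, J 19, U 24, L 25, W 26, V 28; go to A.
At A the remaining stops are J 11, U 14, L 15, W 16, V 18; go to J.
At J the remaining stops are W 7, L 8, V 9, U 15; go to W.
At W the remaining stops are L 1, V 2, U 8; go to L.
At L the remaining stops are V 3, U 7; go to V.
At V the remaining stops are U 6; go to U.
Return U→O: 24.
Total = 10 + 11 + 7 + 1 + 3 + 6 + 24 = 62.

Nearest-neighbour total = 62 blocks; route O → A → J → W → L → V → U → O.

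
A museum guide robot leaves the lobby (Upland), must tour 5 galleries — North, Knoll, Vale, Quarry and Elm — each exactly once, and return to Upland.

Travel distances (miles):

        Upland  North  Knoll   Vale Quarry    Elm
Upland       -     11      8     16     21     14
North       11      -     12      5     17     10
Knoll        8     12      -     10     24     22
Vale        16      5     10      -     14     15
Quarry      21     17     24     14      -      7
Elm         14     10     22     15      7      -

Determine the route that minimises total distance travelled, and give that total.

Upland - North - Knoll - Vale - Quarry - Elm - Upland: 11+12+10+14+7+14 = 68
Upland - North - Knoll - Vale - Elm - Quarry - Upland: 11+12+10+15+7+21 = 76
Upland - North - Knoll - Quarry - Vale - Elm - Upland: 11+12+24+14+15+14 = 90
Upland - North - Knoll - Quarry - Elm - Vale - Upland: 11+12+24+7+15+16 = 85
Upland - North - Knoll - Elm - Vale - Quarry - Upland: 11+12+22+15+14+21 = 95
Upland - North - Knoll - Elm - Quarry - Vale - Upland: 11+12+22+7+14+16 = 82
Upland - North - Vale - Knoll - Quarry - Elm - Upland: 11+5+10+24+7+14 = 71
Upland - North - Vale - Knoll - Elm - Quarry - Upland: 11+5+10+22+7+21 = 76
Upland - North - Vale - Quarry - Knoll - Elm - Upland: 11+5+14+24+22+14 = 90
Upland - North - Vale - Quarry - Elm - Knoll - Upland: 11+5+14+7+22+8 = 67
Upland - North - Vale - Elm - Knoll - Quarry - Upland: 11+5+15+22+24+21 = 98
Upland - North - Vale - Elm - Quarry - Knoll - Upland: 11+5+15+7+24+8 = 70
Upland - North - Quarry - Knoll - Vale - Elm - Upland: 11+17+24+10+15+14 = 91
Upland - North - Quarry - Knoll - Elm - Vale - Upland: 11+17+24+22+15+16 = 105
… (46 more)
Upland - North - Elm - Quarry - Vale - Knoll - Upland: 11+10+7+14+10+8 = 60  ← best
The minimum is 60.
One optimal route: Upland → North → Elm → Quarry → Vale → Knoll → Upland (or its reverse).

Minimum total distance: 60 miles.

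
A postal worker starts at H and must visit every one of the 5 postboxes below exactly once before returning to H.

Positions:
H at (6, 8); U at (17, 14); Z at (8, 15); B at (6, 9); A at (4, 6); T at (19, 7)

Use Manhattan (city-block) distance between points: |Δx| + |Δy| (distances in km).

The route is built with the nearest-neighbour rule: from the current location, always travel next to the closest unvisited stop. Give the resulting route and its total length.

H → [B:1 / A:4 / Z:9 / T:14 / U:17] → B (1)
B → [A:5 / Z:8 / T:15 / U:16] → A (5)
A → [Z:13 / T:16 / U:21] → Z (13)
Z → [U:10 / T:19] → U (10)
U → [T:9] → T (9)
Return T→H: 14.
Total = 1 + 5 + 13 + 10 + 9 + 14 = 52.

Nearest-neighbour total = 52 km; route H → B → A → Z → U → T → H.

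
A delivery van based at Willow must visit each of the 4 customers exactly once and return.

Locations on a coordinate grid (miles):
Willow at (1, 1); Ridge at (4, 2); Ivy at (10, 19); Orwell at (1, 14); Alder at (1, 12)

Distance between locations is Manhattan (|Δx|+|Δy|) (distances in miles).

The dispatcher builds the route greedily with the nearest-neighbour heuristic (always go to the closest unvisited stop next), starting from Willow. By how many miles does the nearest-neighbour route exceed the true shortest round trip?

Willow: Ridge=4, Alder=11, Orwell=13, Ivy=27 ⇒ Ridge
Ridge: Alder=13, Orwell=15, Ivy=23 ⇒ Alder
Alder: Orwell=2, Ivy=16 ⇒ Orwell
Orwell: Ivy=14 ⇒ Ivy
NN route Willow → Ridge → Alder → Orwell → Ivy → Willow costs 60.
Optimal: Willow → Ridge → Ivy → Orwell → Alder → Willow costs 54 (by enumerating all 12 distinct tours).
Excess = 60 − 54 = 6.

Excess over optimum: 6 miles.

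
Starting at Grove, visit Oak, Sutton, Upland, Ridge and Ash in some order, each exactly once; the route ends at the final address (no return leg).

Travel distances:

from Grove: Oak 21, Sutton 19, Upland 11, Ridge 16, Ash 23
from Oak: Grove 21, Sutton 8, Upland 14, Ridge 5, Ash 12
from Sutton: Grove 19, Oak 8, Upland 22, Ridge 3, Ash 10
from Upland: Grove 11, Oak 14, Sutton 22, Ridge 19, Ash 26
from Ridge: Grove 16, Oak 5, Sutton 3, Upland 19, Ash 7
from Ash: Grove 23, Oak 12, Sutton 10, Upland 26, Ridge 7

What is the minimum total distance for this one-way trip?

There are 5! = 120 possible orderings.
Grove - Oak - Sutton - Upland - Ridge - Ash: 21+8+22+19+7 = 77
Grove - Oak - Sutton - Upland - Ash - Ridge: 21+8+22+26+7 = 84
Grove - Oak - Sutton - Ridge - Upland - Ash: 21+8+3+19+26 = 77
Grove - Oak - Sutton - Ridge - Ash - Upland: 21+8+3+7+26 = 65
Grove - Oak - Sutton - Ash - Upland - Ridge: 21+8+10+26+19 = 84
Grove - Oak - Sutton - Ash - Ridge - Upland: 21+8+10+7+19 = 65
Grove - Oak - Upland - Sutton - Ridge - Ash: 21+14+22+3+7 = 67
Grove - Oak - Upland - Sutton - Ash - Ridge: 21+14+22+10+7 = 74
Grove - Oak - Upland - Ridge - Sutton - Ash: 21+14+19+3+10 = 67
Grove - Oak - Upland - Ridge - Ash - Sutton: 21+14+19+7+10 = 71
Grove - Oak - Upland - Ash - Sutton - Ridge: 21+14+26+10+3 = 74
Grove - Oak - Upland - Ash - Ridge - Sutton: 21+14+26+7+3 = 71
Grove - Oak - Ridge - Sutton - Upland - Ash: 21+5+3+22+26 = 77
Grove - Oak - Ridge - Sutton - Ash - Upland: 21+5+3+10+26 = 65
… (106 more)
Grove - Upland - Oak - Sutton - Ridge - Ash: 11+14+8+3+7 = 43  ← best
The minimum is 43.
One shortest path: Grove → Upland → Oak → Sutton → Ridge → Ash.

43 — the minimum one-way total.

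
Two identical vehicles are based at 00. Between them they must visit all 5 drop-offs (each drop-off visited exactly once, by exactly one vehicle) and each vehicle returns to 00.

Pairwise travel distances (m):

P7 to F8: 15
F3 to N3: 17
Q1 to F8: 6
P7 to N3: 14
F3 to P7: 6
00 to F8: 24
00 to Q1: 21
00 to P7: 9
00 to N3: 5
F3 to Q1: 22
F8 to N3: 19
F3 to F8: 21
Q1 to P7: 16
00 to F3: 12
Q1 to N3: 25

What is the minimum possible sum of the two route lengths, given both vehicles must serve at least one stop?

70 m — the smallest possible combined total.

Try each way of splitting the stops between the two vehicles (each non-empty) and, for each split, find the best tour for each vehicle:
  {F3} + {Q1, P7, F8, N3}: 24 + 55 = 79
  {Q1} + {F3, P7, F8, N3}: 42 + 57 = 99
  {F3, Q1} + {P7, F8, N3}: 55 + 48 = 103
  {P7} + {F3, Q1, F8, N3}: 18 + 64 = 82
  {F3, P7} + {Q1, F8, N3}: 27 + 51 = 78
  {Q1, P7} + {F3, F8, N3}: 46 + 57 = 103
  … (15 splits in total)
  {F3, Q1, P7, F8} + {N3}: 60 + 10 = 70  ← best
Best: vehicle 1 00 → F3 → P7 → F8 → Q1 → 00 = 60; vehicle 2 00 → N3 → 00 = 10; combined 70.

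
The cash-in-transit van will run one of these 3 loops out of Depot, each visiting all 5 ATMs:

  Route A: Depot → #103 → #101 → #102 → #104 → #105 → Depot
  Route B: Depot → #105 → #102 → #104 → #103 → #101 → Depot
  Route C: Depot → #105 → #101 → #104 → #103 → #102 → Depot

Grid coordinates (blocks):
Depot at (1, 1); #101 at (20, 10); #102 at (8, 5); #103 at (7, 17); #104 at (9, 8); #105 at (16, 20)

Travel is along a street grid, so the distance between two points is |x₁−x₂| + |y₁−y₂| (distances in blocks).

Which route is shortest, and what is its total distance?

Shortest is Route C, total 96 blocks.

Route A: 22 + 20 + 17 + 4 + 19 + 34 = 116
Route B: 34 + 23 + 4 + 11 + 20 + 28 = 120
Route C: 34 + 14 + 13 + 11 + 13 + 11 = 96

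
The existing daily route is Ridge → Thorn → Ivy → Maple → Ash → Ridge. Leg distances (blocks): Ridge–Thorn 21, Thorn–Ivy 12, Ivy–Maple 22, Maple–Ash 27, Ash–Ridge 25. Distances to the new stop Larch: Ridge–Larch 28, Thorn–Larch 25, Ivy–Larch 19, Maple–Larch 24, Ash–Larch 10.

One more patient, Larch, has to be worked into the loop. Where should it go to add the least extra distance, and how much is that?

Insertion cost between consecutive stops i–j is d(i,Larch) + d(Larch,j) − d(i,j):
  between Ridge and Thorn: 28 + 25 − 21 = 32
  between Thorn and Ivy: 25 + 19 − 12 = 32
  between Ivy and Maple: 19 + 24 − 22 = 21
  between Maple and Ash: 24 + 10 − 27 = 7
  between Ash and Ridge: 10 + 28 − 25 = 13
Cheapest insertion is between Maple and Ash, adding 7.
New total = 107 + 7 = 114.

Minimum extra distance: 7 blocks, inserting Larch between Maple and Ash.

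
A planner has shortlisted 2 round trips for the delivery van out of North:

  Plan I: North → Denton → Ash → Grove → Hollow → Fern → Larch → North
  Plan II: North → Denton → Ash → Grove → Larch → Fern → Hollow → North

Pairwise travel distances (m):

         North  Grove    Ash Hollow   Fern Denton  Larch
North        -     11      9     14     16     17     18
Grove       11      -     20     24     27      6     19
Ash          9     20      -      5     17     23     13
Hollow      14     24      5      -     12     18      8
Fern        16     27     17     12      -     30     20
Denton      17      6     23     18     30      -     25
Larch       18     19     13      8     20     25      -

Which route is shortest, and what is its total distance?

Shortest is Plan II, total 125 m.

Plan I: 17 + 23 + 20 + 24 + 12 + 20 + 18 = 134
Plan II: 17 + 23 + 20 + 19 + 20 + 12 + 14 = 125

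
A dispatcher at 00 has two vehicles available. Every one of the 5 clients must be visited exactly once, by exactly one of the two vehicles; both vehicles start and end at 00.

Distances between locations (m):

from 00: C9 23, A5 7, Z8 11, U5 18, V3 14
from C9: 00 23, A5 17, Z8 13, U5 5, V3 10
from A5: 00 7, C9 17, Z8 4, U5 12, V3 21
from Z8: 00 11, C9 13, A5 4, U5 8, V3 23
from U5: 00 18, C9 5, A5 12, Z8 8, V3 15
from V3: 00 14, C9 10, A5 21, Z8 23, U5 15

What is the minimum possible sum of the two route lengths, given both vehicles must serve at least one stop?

Minimum combined distance: 62 m.

Try each way of splitting the stops between the two vehicles (each non-empty) and, for each split, find the best tour for each vehicle:
  {C9} + {A5, Z8, U5, V3}: 46 + 48 = 94
  {A5} + {C9, Z8, U5, V3}: 14 + 48 = 62
  {C9, A5} + {Z8, U5, V3}: 47 + 48 = 95
  {Z8} + {C9, A5, U5, V3}: 22 + 48 = 70
  {C9, Z8} + {A5, U5, V3}: 47 + 48 = 95
  {A5, Z8} + {C9, U5, V3}: 22 + 47 = 69
  … (15 splits in total)
Best: vehicle 1 00 → A5 → 00 = 14; vehicle 2 00 → Z8 → U5 → C9 → V3 → 00 = 48; combined 62.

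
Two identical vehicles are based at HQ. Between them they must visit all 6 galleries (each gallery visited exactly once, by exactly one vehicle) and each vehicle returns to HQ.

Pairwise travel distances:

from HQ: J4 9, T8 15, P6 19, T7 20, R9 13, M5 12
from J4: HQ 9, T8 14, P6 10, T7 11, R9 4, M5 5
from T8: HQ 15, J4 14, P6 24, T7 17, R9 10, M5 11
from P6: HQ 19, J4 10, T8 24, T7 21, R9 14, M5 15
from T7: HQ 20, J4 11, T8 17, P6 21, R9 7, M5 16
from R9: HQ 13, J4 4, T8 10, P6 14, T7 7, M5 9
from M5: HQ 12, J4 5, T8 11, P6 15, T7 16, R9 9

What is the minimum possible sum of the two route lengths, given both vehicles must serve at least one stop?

Minimum combined distance: 96.

There are 2^5 − 1 = 31 ways to divide the 6 stops into two non-empty groups. For each, the best each vehicle can do is its own shortest tour through its group:
  {J4} + {T8, P6, T7, R9, M5}: 18 + 80 = 98
  {T8} + {J4, P6, T7, R9, M5}: 30 + 68 = 98
  {J4, T8} + {P6, T7, R9, M5}: 38 + 68 = 106
  {P6} + {J4, T8, T7, R9, M5}: 38 + 60 = 98
  {J4, P6} + {T8, T7, R9, M5}: 38 + 60 = 98
  {T8, P6} + {J4, T7, R9, M5}: 58 + 48 = 106
  … (31 splits in total)
  {J4, T8, P6, T7, R9} + {M5}: 72 + 24 = 96  ← best
Best: vehicle 1 HQ → J4 → P6 → T7 → R9 → T8 → HQ = 72; vehicle 2 HQ → M5 → HQ = 24; combined 96.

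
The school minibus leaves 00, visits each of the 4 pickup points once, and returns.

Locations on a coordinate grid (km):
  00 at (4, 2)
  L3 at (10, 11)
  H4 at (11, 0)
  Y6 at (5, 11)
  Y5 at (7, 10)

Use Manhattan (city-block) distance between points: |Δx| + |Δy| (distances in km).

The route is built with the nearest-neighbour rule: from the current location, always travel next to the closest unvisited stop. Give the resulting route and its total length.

From 00: distances to unvisited — H4=9, Y6=10, Y5=11, L3=15. Nearest is H4 (9).
From H4: distances to unvisited — L3=12, Y5=14, Y6=17. Nearest is L3 (12).
From L3: distances to unvisited — Y5=4, Y6=5. Nearest is Y5 (4).
From Y5: distances to unvisited — Y6=3. Nearest is Y6 (3).
Return Y6→00: 10.
Total = 9 + 12 + 4 + 3 + 10 = 38.

Nearest-neighbour total = 38 km; route 00 → H4 → L3 → Y5 → Y6 → 00.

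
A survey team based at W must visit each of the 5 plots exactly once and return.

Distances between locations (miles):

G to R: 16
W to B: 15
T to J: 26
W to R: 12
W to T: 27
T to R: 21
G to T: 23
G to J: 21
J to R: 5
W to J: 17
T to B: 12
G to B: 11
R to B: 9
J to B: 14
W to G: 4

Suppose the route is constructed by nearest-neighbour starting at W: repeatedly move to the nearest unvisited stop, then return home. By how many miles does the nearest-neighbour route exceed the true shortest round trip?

From W: G=4, R=12, B=15, J=17, T=27 → choose G (4).
From G: B=11, R=16, J=21, T=23 → choose B (11).
From B: R=9, T=12, J=14 → choose R (9).
From R: J=5, T=21 → choose J (5).
From J: T=26 → choose T (26).
NN route W → G → B → R → J → T → W costs 82.
Optimal: W → G → T → B → J → R → W costs 70 (by enumerating all 60 distinct tours).
Excess = 82 − 70 = 12.

12 miles longer than the optimal tour.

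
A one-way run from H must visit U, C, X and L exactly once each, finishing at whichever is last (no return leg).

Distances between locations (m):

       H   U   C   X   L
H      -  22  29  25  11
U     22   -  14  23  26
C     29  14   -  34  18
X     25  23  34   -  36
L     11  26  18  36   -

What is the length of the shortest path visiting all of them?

There are 4! = 24 possible orderings.
H → U → C → X → L: 22+14+34+36 = 106
H → U → C → L → X: 22+14+18+36 = 90
H → U → X → C → L: 22+23+34+18 = 97
H → U → X → L → C: 22+23+36+18 = 99
H → U → L → C → X: 22+26+18+34 = 100
H → U → L → X → C: 22+26+36+34 = 118
H → C → U → X → L: 29+14+23+36 = 102
H → C → U → L → X: 29+14+26+36 = 105
H → C → X → U → L: 29+34+23+26 = 112
H → C → X → L → U: 29+34+36+26 = 125
H → C → L → U → X: 29+18+26+23 = 96
H → C → L → X → U: 29+18+36+23 = 106
H → X → U → C → L: 25+23+14+18 = 80
H → X → U → L → C: 25+23+26+18 = 92
… (10 more)
H → L → C → U → X: 11+18+14+23 = 66  ← best
The minimum is 66.
One shortest path: H → L → C → U → X.

Minimum one-way distance = 66 m.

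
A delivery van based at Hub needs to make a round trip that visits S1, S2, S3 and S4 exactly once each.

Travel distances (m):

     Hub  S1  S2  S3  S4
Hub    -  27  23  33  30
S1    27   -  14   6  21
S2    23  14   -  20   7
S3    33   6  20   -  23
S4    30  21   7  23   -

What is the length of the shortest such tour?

Hub → S1 → S2 → S3 → S4 → Hub: 27+14+20+23+30 = 114
Hub → S1 → S2 → S4 → S3 → Hub: 27+14+7+23+33 = 104
Hub → S1 → S3 → S2 → S4 → Hub: 27+6+20+7+30 = 90
Hub → S1 → S3 → S4 → S2 → Hub: 27+6+23+7+23 = 86
Hub → S1 → S4 → S2 → S3 → Hub: 27+21+7+20+33 = 108
Hub → S1 → S4 → S3 → S2 → Hub: 27+21+23+20+23 = 114
Hub → S2 → S1 → S3 → S4 → Hub: 23+14+6+23+30 = 96
Hub → S2 → S1 → S4 → S3 → Hub: 23+14+21+23+33 = 114
Hub → S2 → S3 → S1 → S4 → Hub: 23+20+6+21+30 = 100
Hub → S2 → S4 → S1 → S3 → Hub: 23+7+21+6+33 = 90
Hub → S3 → S1 → S2 → S4 → Hub: 33+6+14+7+30 = 90
Hub → S3 → S2 → S1 → S4 → Hub: 33+20+14+21+30 = 118
The minimum is 86.
One optimal route: Hub → S1 → S3 → S4 → S2 → Hub (or its reverse).

86 m — the shortest possible round trip.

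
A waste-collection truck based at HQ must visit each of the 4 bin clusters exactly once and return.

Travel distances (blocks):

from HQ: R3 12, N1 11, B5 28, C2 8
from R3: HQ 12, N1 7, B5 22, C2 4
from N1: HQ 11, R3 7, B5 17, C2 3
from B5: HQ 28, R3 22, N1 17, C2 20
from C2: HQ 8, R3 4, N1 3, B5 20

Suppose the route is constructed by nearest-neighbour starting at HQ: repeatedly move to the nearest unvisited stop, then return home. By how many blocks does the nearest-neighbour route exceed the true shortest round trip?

From HQ: C2=8, N1=11, R3=12, B5=28 → choose C2 (8).
From C2: N1=3, R3=4, B5=20 → choose N1 (3).
From N1: R3=7, B5=17 → choose R3 (7).
From R3: B5=22 → choose B5 (22).
NN route HQ → C2 → N1 → R3 → B5 → HQ costs 68.
Optimal: HQ → R3 → B5 → N1 → C2 → HQ costs 62 (by enumerating all 12 distinct tours).
Excess = 68 − 62 = 6.

Excess over optimum: 6 blocks.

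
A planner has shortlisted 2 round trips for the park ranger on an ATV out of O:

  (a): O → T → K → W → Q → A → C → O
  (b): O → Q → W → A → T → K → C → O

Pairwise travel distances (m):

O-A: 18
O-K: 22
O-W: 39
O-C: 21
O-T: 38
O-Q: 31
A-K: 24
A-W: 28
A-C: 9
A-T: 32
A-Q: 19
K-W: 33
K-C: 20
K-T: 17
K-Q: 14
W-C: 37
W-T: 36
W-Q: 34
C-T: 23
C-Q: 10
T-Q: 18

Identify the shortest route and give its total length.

(a): 38 + 17 + 33 + 34 + 19 + 9 + 21 = 171
(b): 31 + 34 + 28 + 32 + 17 + 20 + 21 = 183

171 m — (a) is the shortest.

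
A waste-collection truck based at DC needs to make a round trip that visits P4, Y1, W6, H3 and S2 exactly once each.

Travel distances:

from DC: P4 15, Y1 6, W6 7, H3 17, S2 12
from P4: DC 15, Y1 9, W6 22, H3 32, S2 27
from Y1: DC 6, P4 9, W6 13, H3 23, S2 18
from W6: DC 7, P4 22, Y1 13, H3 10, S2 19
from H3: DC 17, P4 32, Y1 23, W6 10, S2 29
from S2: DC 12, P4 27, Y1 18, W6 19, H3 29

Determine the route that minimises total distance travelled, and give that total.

88 — the shortest possible round trip.

There are 60 distinct closed tours to check (reversals are equivalent).
DC-P4-Y1-W6-H3-S2-DC: 15+9+13+10+29+12 = 88
DC-P4-Y1-W6-S2-H3-DC: 15+9+13+19+29+17 = 102
DC-P4-Y1-H3-W6-S2-DC: 15+9+23+10+19+12 = 88
DC-P4-Y1-H3-S2-W6-DC: 15+9+23+29+19+7 = 102
DC-P4-Y1-S2-W6-H3-DC: 15+9+18+19+10+17 = 88
DC-P4-Y1-S2-H3-W6-DC: 15+9+18+29+10+7 = 88
DC-P4-W6-Y1-H3-S2-DC: 15+22+13+23+29+12 = 114
DC-P4-W6-Y1-S2-H3-DC: 15+22+13+18+29+17 = 114
DC-P4-W6-H3-Y1-S2-DC: 15+22+10+23+18+12 = 100
DC-P4-W6-H3-S2-Y1-DC: 15+22+10+29+18+6 = 100
DC-P4-W6-S2-Y1-H3-DC: 15+22+19+18+23+17 = 114
DC-P4-W6-S2-H3-Y1-DC: 15+22+19+29+23+6 = 114
DC-P4-H3-Y1-W6-S2-DC: 15+32+23+13+19+12 = 114
DC-P4-H3-Y1-S2-W6-DC: 15+32+23+18+19+7 = 114
… (46 more)
The minimum is 88.
One optimal route: DC → P4 → Y1 → W6 → H3 → S2 → DC (or its reverse).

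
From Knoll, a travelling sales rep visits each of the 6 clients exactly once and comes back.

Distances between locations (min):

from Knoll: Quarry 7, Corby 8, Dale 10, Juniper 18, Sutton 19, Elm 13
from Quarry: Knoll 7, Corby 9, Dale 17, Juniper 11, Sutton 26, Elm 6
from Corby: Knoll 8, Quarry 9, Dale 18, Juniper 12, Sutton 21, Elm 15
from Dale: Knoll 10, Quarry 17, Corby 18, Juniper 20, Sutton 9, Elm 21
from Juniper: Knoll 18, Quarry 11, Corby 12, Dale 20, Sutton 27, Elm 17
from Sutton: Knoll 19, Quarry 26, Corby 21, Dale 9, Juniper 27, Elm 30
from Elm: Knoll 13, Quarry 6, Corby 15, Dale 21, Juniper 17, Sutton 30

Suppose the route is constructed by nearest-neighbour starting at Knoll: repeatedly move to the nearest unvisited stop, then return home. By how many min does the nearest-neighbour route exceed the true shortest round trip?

The nearest-neighbour route is 6 min longer than optimal.

Knoll: Quarry=7, Corby=8, Dale=10, Elm=13, Juniper=18, Sutton=19 ⇒ Quarry
Quarry: Elm=6, Corby=9, Juniper=11, Dale=17, Sutton=26 ⇒ Elm
Elm: Corby=15, Juniper=17, Dale=21, Sutton=30 ⇒ Corby
Corby: Juniper=12, Dale=18, Sutton=21 ⇒ Juniper
Juniper: Dale=20, Sutton=27 ⇒ Dale
Dale: Sutton=9 ⇒ Sutton
NN route Knoll → Quarry → Elm → Corby → Juniper → Dale → Sutton → Knoll costs 88.
Optimal: Knoll → Quarry → Elm → Juniper → Corby → Sutton → Dale → Knoll costs 82 (by enumerating all 360 distinct tours).
Excess = 88 − 82 = 6.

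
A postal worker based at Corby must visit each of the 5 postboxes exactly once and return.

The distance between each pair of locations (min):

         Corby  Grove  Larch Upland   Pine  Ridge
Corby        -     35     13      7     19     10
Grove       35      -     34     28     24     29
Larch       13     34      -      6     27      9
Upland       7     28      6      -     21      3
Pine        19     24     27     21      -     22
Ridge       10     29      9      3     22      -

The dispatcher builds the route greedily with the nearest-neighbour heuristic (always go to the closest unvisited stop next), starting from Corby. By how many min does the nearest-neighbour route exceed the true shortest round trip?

Excess over optimum: 11 min.

Corby: Upland=7, Ridge=10, Larch=13, Pine=19, Grove=35 ⇒ Upland
Upland: Ridge=3, Larch=6, Pine=21, Grove=28 ⇒ Ridge
Ridge: Larch=9, Pine=22, Grove=29 ⇒ Larch
Larch: Pine=27, Grove=34 ⇒ Pine
Pine: Grove=24 ⇒ Grove
NN route Corby → Upland → Ridge → Larch → Pine → Grove → Corby costs 105.
Optimal: Corby → Larch → Upland → Ridge → Grove → Pine → Corby costs 94 (by enumerating all 60 distinct tours).
Excess = 105 − 94 = 11.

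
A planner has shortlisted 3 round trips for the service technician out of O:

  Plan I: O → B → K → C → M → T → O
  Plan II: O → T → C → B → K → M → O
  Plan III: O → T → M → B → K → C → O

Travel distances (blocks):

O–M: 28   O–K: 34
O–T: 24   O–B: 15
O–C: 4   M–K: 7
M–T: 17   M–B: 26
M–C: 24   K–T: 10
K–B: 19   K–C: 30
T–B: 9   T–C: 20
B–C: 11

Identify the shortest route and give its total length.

109 blocks — Plan II is the shortest.

Plan I: 15 + 19 + 30 + 24 + 17 + 24 = 129
Plan II: 24 + 20 + 11 + 19 + 7 + 28 = 109
Plan III: 24 + 17 + 26 + 19 + 30 + 4 = 120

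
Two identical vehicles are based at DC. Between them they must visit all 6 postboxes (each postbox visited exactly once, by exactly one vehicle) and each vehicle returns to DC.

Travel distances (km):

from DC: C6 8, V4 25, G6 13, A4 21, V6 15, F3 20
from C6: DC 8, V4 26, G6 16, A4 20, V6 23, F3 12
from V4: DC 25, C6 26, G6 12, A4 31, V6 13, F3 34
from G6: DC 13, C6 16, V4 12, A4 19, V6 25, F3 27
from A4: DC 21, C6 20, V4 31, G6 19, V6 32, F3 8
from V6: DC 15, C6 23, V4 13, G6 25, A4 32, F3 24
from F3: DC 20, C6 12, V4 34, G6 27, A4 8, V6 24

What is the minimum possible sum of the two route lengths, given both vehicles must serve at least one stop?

Check every non-empty split of the stops between the two vehicles; for each half take its own optimal tour:
  {C6} + {V4, G6, A4, V6, F3}: 16 + 87 = 103
  {V4} + {C6, G6, A4, V6, F3}: 50 + 87 = 137
  {C6, V4} + {G6, A4, V6, F3}: 59 + 79 = 138
  {G6} + {C6, V4, A4, V6, F3}: 26 + 87 = 113
  {C6, G6} + {V4, A4, V6, F3}: 37 + 87 = 124
  {V4, G6} + {C6, A4, V6, F3}: 50 + 75 = 125
  … (31 splits in total)
  {V4, G6, V6} + {C6, A4, F3}: 53 + 49 = 102  ← best
Best: vehicle 1 DC → G6 → V4 → V6 → DC = 53; vehicle 2 DC → C6 → F3 → A4 → DC = 49; combined 102.

Minimum combined distance: 102 km.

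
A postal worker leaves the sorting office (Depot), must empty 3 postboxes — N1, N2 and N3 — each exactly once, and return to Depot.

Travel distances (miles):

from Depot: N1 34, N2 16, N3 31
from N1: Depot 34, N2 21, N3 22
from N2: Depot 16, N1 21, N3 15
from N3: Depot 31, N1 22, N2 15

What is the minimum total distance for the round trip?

Minimum total distance: 87 miles.

Depot→N1→N2→N3→Depot: 34+21+15+31 = 101
Depot→N1→N3→N2→Depot: 34+22+15+16 = 87
Depot→N2→N1→N3→Depot: 16+21+22+31 = 90
The minimum is 87.
One optimal route: Depot → N1 → N3 → N2 → Depot (or its reverse).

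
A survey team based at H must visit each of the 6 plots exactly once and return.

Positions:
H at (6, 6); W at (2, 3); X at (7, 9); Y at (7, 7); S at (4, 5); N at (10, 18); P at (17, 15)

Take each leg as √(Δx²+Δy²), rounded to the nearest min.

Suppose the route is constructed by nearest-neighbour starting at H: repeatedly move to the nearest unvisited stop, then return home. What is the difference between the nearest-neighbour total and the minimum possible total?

H: Y=1, S=2, X=3, W=5, N=13, P=14 ⇒ Y
Y: X=2, S=4, W=6, N=11, P=13 ⇒ X
X: S=5, W=8, N=9, P=12 ⇒ S
S: W=3, N=14, P=16 ⇒ W
W: N=17, P=19 ⇒ N
N: P=8 ⇒ P
NN route H → Y → X → S → W → N → P → H costs 50.
Optimal: H → W → S → X → N → P → Y → H costs 44 (by enumerating all 360 distinct tours).
Excess = 50 − 44 = 6.

The nearest-neighbour route is 6 min longer than optimal.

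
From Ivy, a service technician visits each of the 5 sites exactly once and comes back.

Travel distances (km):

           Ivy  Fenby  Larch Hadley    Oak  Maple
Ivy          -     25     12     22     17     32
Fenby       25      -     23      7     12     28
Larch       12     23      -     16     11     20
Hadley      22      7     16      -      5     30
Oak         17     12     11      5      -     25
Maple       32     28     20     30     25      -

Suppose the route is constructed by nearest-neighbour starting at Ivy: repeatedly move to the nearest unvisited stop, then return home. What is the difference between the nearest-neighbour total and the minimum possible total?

6 km longer than the optimal tour.

From Ivy: Larch=12, Oak=17, Hadley=22, Fenby=25, Maple=32 → choose Larch (12).
From Larch: Oak=11, Hadley=16, Maple=20, Fenby=23 → choose Oak (11).
From Oak: Hadley=5, Fenby=12, Maple=25 → choose Hadley (5).
From Hadley: Fenby=7, Maple=30 → choose Fenby (7).
From Fenby: Maple=28 → choose Maple (28).
NN route Ivy → Larch → Oak → Hadley → Fenby → Maple → Ivy costs 95.
Optimal: Ivy → Larch → Maple → Fenby → Hadley → Oak → Ivy costs 89 (by enumerating all 60 distinct tours).
Excess = 95 − 89 = 6.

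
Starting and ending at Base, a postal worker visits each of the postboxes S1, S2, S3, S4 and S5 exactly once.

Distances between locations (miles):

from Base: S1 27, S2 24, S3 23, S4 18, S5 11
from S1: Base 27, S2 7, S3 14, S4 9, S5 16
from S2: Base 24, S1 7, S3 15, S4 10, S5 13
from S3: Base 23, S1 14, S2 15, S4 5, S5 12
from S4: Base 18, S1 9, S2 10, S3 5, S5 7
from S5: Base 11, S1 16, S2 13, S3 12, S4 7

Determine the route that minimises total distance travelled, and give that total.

With 5 stops there are 5!/2 = 60 distinct round trips (a route and its reverse cost the same).
Base → S1 → S2 → S3 → S4 → S5 → Base: 27+7+15+5+7+11 = 72
Base → S1 → S2 → S3 → S5 → S4 → Base: 27+7+15+12+7+18 = 86
Base → S1 → S2 → S4 → S3 → S5 → Base: 27+7+10+5+12+11 = 72
Base → S1 → S2 → S4 → S5 → S3 → Base: 27+7+10+7+12+23 = 86
Base → S1 → S2 → S5 → S3 → S4 → Base: 27+7+13+12+5+18 = 82
Base → S1 → S2 → S5 → S4 → S3 → Base: 27+7+13+7+5+23 = 82
Base → S1 → S3 → S2 → S4 → S5 → Base: 27+14+15+10+7+11 = 84
Base → S1 → S3 → S2 → S5 → S4 → Base: 27+14+15+13+7+18 = 94
Base → S1 → S3 → S4 → S2 → S5 → Base: 27+14+5+10+13+11 = 80
Base → S1 → S3 → S4 → S5 → S2 → Base: 27+14+5+7+13+24 = 90
Base → S1 → S3 → S5 → S2 → S4 → Base: 27+14+12+13+10+18 = 94
Base → S1 → S3 → S5 → S4 → S2 → Base: 27+14+12+7+10+24 = 94
Base → S1 → S4 → S2 → S3 → S5 → Base: 27+9+10+15+12+11 = 84
Base → S1 → S4 → S2 → S5 → S3 → Base: 27+9+10+13+12+23 = 94
… (46 more)
Base → S2 → S1 → S3 → S4 → S5 → Base: 24+7+14+5+7+11 = 68  ← best
The minimum is 68.
One optimal route: Base → S2 → S1 → S3 → S4 → S5 → Base (or its reverse).

Shortest round trip = 68 miles.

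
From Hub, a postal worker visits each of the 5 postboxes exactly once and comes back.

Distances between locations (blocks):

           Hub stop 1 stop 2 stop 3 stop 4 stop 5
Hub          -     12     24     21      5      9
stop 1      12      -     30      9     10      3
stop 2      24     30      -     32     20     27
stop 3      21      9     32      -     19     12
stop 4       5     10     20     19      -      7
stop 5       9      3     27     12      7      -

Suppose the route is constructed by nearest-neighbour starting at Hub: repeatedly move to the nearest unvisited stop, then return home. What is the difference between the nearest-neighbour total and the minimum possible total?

From Hub: stop 4=5, stop 5=9, stop 1=12, stop 3=21, stop 2=24 → choose stop 4 (5).
From stop 4: stop 5=7, stop 1=10, stop 3=19, stop 2=20 → choose stop 5 (7).
From stop 5: stop 1=3, stop 3=12, stop 2=27 → choose stop 1 (3).
From stop 1: stop 3=9, stop 2=30 → choose stop 3 (9).
From stop 3: stop 2=32 → choose stop 2 (32).
NN route Hub → stop 4 → stop 5 → stop 1 → stop 3 → stop 2 → Hub costs 80.
Optimal: Hub → stop 4 → stop 2 → stop 3 → stop 1 → stop 5 → Hub costs 78 (by enumerating all 60 distinct tours).
Excess = 80 − 78 = 2.

Excess over optimum: 2 blocks.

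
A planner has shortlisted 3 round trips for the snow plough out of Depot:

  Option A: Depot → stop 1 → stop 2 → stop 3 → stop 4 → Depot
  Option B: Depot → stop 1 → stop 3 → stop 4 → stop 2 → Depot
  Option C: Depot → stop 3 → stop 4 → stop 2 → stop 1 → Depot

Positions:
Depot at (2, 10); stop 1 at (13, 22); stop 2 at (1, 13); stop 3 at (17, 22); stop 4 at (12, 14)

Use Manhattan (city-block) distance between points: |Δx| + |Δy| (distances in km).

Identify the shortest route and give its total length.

Shortest is Option B, total 56 km.

Option A: 23 + 21 + 25 + 13 + 14 = 96
Option B: 23 + 4 + 13 + 12 + 4 = 56
Option C: 27 + 13 + 12 + 21 + 23 = 96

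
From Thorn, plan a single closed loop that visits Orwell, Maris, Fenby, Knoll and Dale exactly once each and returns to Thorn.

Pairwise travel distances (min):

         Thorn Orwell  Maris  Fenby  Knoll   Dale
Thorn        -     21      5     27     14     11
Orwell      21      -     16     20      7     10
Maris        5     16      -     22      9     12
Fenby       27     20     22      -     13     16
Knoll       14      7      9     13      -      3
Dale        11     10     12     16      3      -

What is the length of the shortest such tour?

There are 60 distinct closed tours to check (reversals are equivalent).
Thorn-Orwell-Maris-Fenby-Knoll-Dale-Thorn: 21+16+22+13+3+11 = 86
Thorn-Orwell-Maris-Fenby-Dale-Knoll-Thorn: 21+16+22+16+3+14 = 92
Thorn-Orwell-Maris-Knoll-Fenby-Dale-Thorn: 21+16+9+13+16+11 = 86
Thorn-Orwell-Maris-Knoll-Dale-Fenby-Thorn: 21+16+9+3+16+27 = 92
Thorn-Orwell-Maris-Dale-Fenby-Knoll-Thorn: 21+16+12+16+13+14 = 92
Thorn-Orwell-Maris-Dale-Knoll-Fenby-Thorn: 21+16+12+3+13+27 = 92
Thorn-Orwell-Fenby-Maris-Knoll-Dale-Thorn: 21+20+22+9+3+11 = 86
Thorn-Orwell-Fenby-Maris-Dale-Knoll-Thorn: 21+20+22+12+3+14 = 92
Thorn-Orwell-Fenby-Knoll-Maris-Dale-Thorn: 21+20+13+9+12+11 = 86
Thorn-Orwell-Fenby-Knoll-Dale-Maris-Thorn: 21+20+13+3+12+5 = 74
Thorn-Orwell-Fenby-Dale-Maris-Knoll-Thorn: 21+20+16+12+9+14 = 92
Thorn-Orwell-Fenby-Dale-Knoll-Maris-Thorn: 21+20+16+3+9+5 = 74
Thorn-Orwell-Knoll-Maris-Fenby-Dale-Thorn: 21+7+9+22+16+11 = 86
Thorn-Orwell-Knoll-Maris-Dale-Fenby-Thorn: 21+7+9+12+16+27 = 92
… (46 more)
Thorn-Maris-Orwell-Fenby-Knoll-Dale-Thorn: 5+16+20+13+3+11 = 68  ← best
The minimum is 68.
One optimal route: Thorn → Maris → Orwell → Fenby → Knoll → Dale → Thorn (or its reverse).

Shortest round trip = 68 min.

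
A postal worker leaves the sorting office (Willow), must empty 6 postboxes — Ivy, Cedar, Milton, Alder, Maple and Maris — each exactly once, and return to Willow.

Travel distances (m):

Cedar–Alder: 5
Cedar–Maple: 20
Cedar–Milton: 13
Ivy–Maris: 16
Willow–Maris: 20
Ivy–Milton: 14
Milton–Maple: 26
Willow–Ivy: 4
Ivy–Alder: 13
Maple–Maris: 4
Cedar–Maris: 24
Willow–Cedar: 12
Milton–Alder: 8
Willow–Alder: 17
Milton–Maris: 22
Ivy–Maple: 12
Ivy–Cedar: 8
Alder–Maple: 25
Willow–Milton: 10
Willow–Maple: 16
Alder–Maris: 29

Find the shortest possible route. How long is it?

Willow - Ivy - Cedar - Milton - Alder - Maple - Maris - Willow: 4+8+13+8+25+4+20 = 82
Willow - Ivy - Cedar - Milton - Alder - Maris - Maple - Willow: 4+8+13+8+29+4+16 = 82
Willow - Ivy - Cedar - Milton - Maple - Alder - Maris - Willow: 4+8+13+26+25+29+20 = 125
Willow - Ivy - Cedar - Milton - Maple - Maris - Alder - Willow: 4+8+13+26+4+29+17 = 101
Willow - Ivy - Cedar - Milton - Maris - Alder - Maple - Willow: 4+8+13+22+29+25+16 = 117
Willow - Ivy - Cedar - Milton - Maris - Maple - Alder - Willow: 4+8+13+22+4+25+17 = 93
Willow - Ivy - Cedar - Alder - Milton - Maple - Maris - Willow: 4+8+5+8+26+4+20 = 75
Willow - Ivy - Cedar - Alder - Milton - Maris - Maple - Willow: 4+8+5+8+22+4+16 = 67
… (352 more)
The minimum is 67.
One optimal route: Willow → Ivy → Cedar → Alder → Milton → Maris → Maple → Willow (or its reverse).

67 m — the shortest possible round trip.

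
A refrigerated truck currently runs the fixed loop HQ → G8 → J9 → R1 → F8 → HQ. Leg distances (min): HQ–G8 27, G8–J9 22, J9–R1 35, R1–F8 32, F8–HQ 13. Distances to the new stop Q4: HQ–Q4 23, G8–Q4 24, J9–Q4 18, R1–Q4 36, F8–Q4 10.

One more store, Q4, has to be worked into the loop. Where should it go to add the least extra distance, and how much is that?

Minimum extra distance: 14 min, inserting Q4 between R1 and F8.

Insertion cost between consecutive stops i–j is d(i,Q4) + d(Q4,j) − d(i,j):
  between HQ and G8: 23 + 24 − 27 = 20
  between G8 and J9: 24 + 18 − 22 = 20
  between J9 and R1: 18 + 36 − 35 = 19
  between R1 and F8: 36 + 10 − 32 = 14
  between F8 and HQ: 10 + 23 − 13 = 20
Cheapest insertion is between R1 and F8, adding 14.
New total = 129 + 14 = 143.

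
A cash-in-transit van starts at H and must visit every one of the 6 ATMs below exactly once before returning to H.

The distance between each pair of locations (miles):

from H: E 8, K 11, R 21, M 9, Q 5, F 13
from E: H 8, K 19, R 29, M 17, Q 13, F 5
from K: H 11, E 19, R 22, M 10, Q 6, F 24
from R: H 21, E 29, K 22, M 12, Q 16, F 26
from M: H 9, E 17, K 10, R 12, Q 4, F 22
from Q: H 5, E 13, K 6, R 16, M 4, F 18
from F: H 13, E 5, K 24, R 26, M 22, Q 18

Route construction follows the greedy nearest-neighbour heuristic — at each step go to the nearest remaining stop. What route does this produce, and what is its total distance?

Total distance 90 miles via the nearest-neighbour route H → Q → M → K → E → F → R → H.

At H the remaining stops are Q 5, E 8, M 9, K 11, F 13, R 21; go to Q.
At Q the remaining stops are M 4, K 6, E 13, R 16, F 18; go to M.
At M the remaining stops are K 10, R 12, E 17, F 22; go to K.
At K the remaining stops are E 19, R 22, F 24; go to E.
At E the remaining stops are F 5, R 29; go to F.
At F the remaining stops are R 26; go to R.
Return R→H: 21.
Total = 5 + 4 + 10 + 19 + 5 + 26 + 21 = 90.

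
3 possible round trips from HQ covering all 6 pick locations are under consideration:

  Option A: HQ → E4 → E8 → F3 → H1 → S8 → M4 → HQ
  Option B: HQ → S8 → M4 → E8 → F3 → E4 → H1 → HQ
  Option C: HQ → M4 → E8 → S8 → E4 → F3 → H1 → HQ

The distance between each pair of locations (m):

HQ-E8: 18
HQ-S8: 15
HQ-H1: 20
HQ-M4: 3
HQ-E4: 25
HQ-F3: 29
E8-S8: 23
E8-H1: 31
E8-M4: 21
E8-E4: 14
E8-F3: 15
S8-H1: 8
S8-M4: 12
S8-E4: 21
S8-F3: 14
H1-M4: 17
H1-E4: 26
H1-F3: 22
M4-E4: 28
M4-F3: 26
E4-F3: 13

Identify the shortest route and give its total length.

Option A: 25 + 14 + 15 + 22 + 8 + 12 + 3 = 99
Option B: 15 + 12 + 21 + 15 + 13 + 26 + 20 = 122
Option C: 3 + 21 + 23 + 21 + 13 + 22 + 20 = 123

99 m — Option A is the shortest.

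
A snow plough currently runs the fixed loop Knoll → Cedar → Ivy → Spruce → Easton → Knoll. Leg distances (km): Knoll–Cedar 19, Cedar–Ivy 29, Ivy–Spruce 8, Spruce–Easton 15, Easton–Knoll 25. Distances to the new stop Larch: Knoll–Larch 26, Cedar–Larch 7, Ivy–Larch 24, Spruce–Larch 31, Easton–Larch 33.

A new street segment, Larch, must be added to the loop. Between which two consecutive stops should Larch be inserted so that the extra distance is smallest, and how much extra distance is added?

Insertion cost between consecutive stops i–j is d(i,Larch) + d(Larch,j) − d(i,j):
  between Knoll and Cedar: 26 + 7 − 19 = 14
  between Cedar and Ivy: 7 + 24 − 29 = 2
  between Ivy and Spruce: 24 + 31 − 8 = 47
  between Spruce and Easton: 31 + 33 − 15 = 49
  between Easton and Knoll: 33 + 26 − 25 = 34
Cheapest insertion is between Cedar and Ivy, adding 2.
New total = 96 + 2 = 98.

+2 km — insert Larch between Cedar and Ivy.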